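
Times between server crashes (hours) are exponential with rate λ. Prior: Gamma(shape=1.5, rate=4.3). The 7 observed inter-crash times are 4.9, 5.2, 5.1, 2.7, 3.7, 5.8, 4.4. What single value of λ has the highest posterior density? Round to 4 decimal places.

0.2078

Σ times = 31.8. Posterior: Gamma(shape = 1.5+7 = 8.5, rate = 4.3+31.8 = 36.1).
Mode = (α−1)/β = 7.5/36.1 = 0.2078.
Mean = α/β = 8.5/36.1 = 0.2355.
This is the posterior mode — the MAP estimate.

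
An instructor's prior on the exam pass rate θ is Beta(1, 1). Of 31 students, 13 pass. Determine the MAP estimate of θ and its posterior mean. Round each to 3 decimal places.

MAP: 0.419. Posterior mean: 0.424.

Posterior: Beta(1+13, 1+18) = Beta(14, 19).
Mode = (14−1)/(14+19−2) = 13/31 = 0.419.
Mean = 14/(14+19) = 14/33 = 0.424.
Right-skewed posterior ⇒ mode < mean.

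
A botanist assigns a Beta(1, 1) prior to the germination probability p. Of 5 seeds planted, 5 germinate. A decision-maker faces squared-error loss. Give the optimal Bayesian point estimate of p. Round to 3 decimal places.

0.857

Posterior: Beta(1+5, 1+0) = Beta(6, 1).
Since β = 1 ≤ 1 and α > 1, the Beta density is monotone increasing on [0,1]; the mode is at 1.
Mean = 6/(6+1) = 0.857.
Squared-error loss ⇒ the optimal estimator is the posterior mean.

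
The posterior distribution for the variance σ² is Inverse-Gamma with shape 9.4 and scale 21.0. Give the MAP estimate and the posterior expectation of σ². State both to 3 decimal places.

Mode = β/(α+1) = 21.0/10.4 = 2.019.
Mean = β/(α−1) = 21.0/8.4 = 2.500.

MAP = 2.019, posterior mean = 2.500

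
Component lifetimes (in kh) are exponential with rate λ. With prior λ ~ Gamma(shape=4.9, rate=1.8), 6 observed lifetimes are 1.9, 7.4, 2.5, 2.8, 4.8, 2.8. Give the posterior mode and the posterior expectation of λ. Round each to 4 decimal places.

Σ times = 22.2. Posterior: Gamma(shape = 4.9+6 = 10.9, rate = 1.8+22.2 = 24.0).
Mode = (α−1)/β = 9.9/24.0 = 0.4125.
Mean = α/β = 10.9/24.0 = 0.4542.

MAP = 0.4125, posterior mean = 0.4542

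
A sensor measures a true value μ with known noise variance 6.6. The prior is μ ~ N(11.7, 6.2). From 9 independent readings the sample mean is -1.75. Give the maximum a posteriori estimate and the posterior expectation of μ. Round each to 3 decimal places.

Posterior for μ is Normal. Precision-weighted mean: (1/6.2·11.7 + 9/6.6·-1.75) / (1/6.2 + 9/6.6) = -0.327.
A Normal posterior is symmetric, so mode = mean.

μ_MAP = -0.327, E[μ|data] = -0.327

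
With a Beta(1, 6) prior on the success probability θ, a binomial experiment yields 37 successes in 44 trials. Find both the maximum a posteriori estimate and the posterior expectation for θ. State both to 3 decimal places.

Posterior: Beta(1+37, 6+7) = Beta(38, 13).
Mode = (38−1)/(38+13−2) = 37/49 = 0.755.
Mean = 38/(38+13) = 38/51 = 0.745.

MAP = 0.755; posterior mean = 0.745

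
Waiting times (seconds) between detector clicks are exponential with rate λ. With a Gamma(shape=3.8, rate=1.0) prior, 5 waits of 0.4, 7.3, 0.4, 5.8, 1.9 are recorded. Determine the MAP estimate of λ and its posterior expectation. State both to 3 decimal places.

Σ times = 15.8. Posterior: Gamma(shape = 3.8+5 = 8.8, rate = 1.0+15.8 = 16.8).
Mode = (α−1)/β = 7.8/16.8 = 0.464.
Mean = α/β = 8.8/16.8 = 0.524.
Right-skewed posterior ⇒ mode < mean.

MAP estimate = 0.464, posterior expectation = 0.524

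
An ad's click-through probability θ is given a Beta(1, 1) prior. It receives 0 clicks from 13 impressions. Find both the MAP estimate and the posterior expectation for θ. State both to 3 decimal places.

MAP estimate = 0.000, posterior expectation = 0.067

Posterior: Beta(1+0, 1+13) = Beta(1, 14).
Since α = 1 ≤ 1 and β > 1, the Beta density is monotone decreasing on [0,1]; the mode is at 0.
Mean = 1/(1+14) = 0.067.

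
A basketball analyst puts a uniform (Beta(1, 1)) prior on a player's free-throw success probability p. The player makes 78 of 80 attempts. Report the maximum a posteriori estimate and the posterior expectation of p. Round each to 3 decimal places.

p_MAP = 0.975, E[p|data] = 0.963

Posterior: Beta(1+78, 1+2) = Beta(79, 3).
Mode = (79−1)/(79+3−2) = 78/80 = 0.975.
With a flat prior the MAP equals the MLE, 78/80.
Mean = 79/(79+3) = 79/82 = 0.963.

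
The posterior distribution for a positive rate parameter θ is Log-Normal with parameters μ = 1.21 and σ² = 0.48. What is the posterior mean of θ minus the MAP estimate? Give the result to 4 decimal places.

Mode = exp(μ − σ²) = exp(0.73) = 2.0751.
Mean = exp(μ + σ²/2) = exp(1.450) = 4.2631.
Difference = 4.2631 − 2.0751 = 2.1880.

2.1880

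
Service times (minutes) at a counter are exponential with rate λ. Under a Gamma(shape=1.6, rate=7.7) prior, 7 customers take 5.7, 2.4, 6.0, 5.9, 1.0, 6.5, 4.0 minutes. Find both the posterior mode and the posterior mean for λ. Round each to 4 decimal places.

MAP: 0.1939. Posterior mean: 0.2194.

Σ times = 31.5. Posterior: Gamma(shape = 1.6+7 = 8.6, rate = 7.7+31.5 = 39.2).
Mode = (α−1)/β = 7.6/39.2 = 0.1939.
Mean = α/β = 8.6/39.2 = 0.2194.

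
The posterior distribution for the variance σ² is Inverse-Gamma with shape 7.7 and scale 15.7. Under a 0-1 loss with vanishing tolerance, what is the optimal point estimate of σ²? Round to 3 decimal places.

1.805

Mode = β/(α+1) = 15.7/8.7 = 1.805.
Mean = β/(α−1) = 15.7/6.7 = 2.343.
This is the posterior mode — the MAP estimate.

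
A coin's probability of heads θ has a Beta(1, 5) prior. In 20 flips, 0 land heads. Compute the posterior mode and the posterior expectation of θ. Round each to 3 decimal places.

MAP = 0.000; posterior mean = 0.038

Posterior: Beta(1+0, 5+20) = Beta(1, 25).
Since α = 1 ≤ 1 and β > 1, the Beta density is monotone decreasing on [0,1]; the mode is at 0.
Mean = 1/(1+25) = 0.038.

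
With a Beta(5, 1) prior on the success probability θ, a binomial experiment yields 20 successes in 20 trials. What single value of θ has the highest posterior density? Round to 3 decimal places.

1.000

Posterior: Beta(5+20, 1+0) = Beta(25, 1).
Since β = 1 ≤ 1 and α > 1, the Beta density is monotone increasing on [0,1]; the mode is at 1.
Mean = 25/(25+1) = 0.962.
This is the posterior mode — the MAP estimate.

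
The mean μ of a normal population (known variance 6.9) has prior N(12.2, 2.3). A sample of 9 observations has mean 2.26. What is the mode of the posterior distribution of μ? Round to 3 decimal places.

Posterior for μ is Normal. Precision-weighted mean: (1/2.3·12.2 + 9/6.9·2.26) / (1/2.3 + 9/6.9) = 4.745.
A Normal posterior is symmetric, so mode = mean.
This is the posterior mode — the MAP estimate.

4.745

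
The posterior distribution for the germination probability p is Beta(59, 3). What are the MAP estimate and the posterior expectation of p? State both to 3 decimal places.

MAP = 0.967; posterior mean = 0.952

Mode = (59−1)/(59+3−2) = 58/60 = 0.967.
Mean = 59/(59+3) = 59/62 = 0.952.
The posterior is left-skewed, so the mode exceeds the mean.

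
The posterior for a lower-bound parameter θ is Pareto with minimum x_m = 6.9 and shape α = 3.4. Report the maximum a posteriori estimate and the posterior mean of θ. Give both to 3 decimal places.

The Pareto density is strictly decreasing on [x_m, ∞), so the mode is x_m = 6.900.
Mean = α·x_m/(α−1) = 3.4·6.9/2.4 = 9.775.

MAP = 6.900, posterior mean = 9.775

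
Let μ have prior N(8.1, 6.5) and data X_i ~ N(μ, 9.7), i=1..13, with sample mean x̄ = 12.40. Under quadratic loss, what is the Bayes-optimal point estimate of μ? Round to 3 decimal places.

Posterior for μ is Normal. Precision-weighted mean: (1/6.5·8.1 + 13/9.7·12.40) / (1/6.5 + 13/9.7) = 11.957.
A Normal posterior is symmetric, so mode = mean.
Quadratic loss ⇒ the optimal estimator is the posterior mean.

11.957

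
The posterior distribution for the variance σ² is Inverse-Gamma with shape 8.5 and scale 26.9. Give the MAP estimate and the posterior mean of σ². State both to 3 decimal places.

MAP = 2.832; posterior mean = 3.587

Mode = β/(α+1) = 26.9/9.5 = 2.832.
Mean = β/(α−1) = 26.9/7.5 = 3.587.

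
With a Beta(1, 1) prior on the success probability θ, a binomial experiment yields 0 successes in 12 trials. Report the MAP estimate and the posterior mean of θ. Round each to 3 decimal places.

Posterior: Beta(1+0, 1+12) = Beta(1, 13).
Since α = 1 ≤ 1 and β > 1, the Beta density is monotone decreasing on [0,1]; the mode is at 0.
Mean = 1/(1+13) = 0.071.

MAP = 0.000; posterior mean = 0.071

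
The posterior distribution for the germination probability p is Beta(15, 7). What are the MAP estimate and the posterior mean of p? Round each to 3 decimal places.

Mode = (15−1)/(15+7−2) = 14/20 = 0.700.
Mean = 15/(15+7) = 15/22 = 0.682.

p_MAP = 0.700, E[p|data] = 0.682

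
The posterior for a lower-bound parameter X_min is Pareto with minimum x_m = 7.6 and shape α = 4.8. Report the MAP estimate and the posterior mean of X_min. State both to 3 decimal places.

X_min_MAP = 7.600, E[X_min|data] = 9.600

The Pareto density is strictly decreasing on [x_m, ∞), so the mode is x_m = 7.600.
Mean = α·x_m/(α−1) = 4.8·7.6/3.8 = 9.600.
Mean > mode: the posterior has a right tail.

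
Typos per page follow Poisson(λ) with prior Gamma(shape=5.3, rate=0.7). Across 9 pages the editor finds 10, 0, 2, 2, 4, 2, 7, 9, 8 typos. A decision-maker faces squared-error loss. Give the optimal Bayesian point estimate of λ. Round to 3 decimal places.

5.082

Σ counts = 44. Posterior: Gamma(shape = 5.3+44 = 49.3, rate = 0.7+9 = 9.7).
Mode = (α−1)/β = 48.3/9.7 = 4.979.
Mean = α/β = 49.3/9.7 = 5.082.
Squared-error loss ⇒ the optimal estimator is the posterior mean.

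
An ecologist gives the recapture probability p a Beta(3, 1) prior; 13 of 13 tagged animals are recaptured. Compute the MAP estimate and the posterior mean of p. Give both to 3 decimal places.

Posterior: Beta(3+13, 1+0) = Beta(16, 1).
Since β = 1 ≤ 1 and α > 1, the Beta density is monotone increasing on [0,1]; the mode is at 1.
Mean = 16/(16+1) = 0.941.

MAP: 1.000. Posterior mean: 0.941.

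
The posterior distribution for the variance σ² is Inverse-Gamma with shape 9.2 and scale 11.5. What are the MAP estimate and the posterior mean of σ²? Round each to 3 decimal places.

Mode = β/(α+1) = 11.5/10.2 = 1.127.
Mean = β/(α−1) = 11.5/8.2 = 1.402.

σ²_MAP = 1.127, E[σ²|data] = 1.402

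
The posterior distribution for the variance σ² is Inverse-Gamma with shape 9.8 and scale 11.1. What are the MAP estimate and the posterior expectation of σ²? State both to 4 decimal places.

Mode = β/(α+1) = 11.1/10.8 = 1.0278.
Mean = β/(α−1) = 11.1/8.8 = 1.2614.

MAP = 1.0278, posterior mean = 1.2614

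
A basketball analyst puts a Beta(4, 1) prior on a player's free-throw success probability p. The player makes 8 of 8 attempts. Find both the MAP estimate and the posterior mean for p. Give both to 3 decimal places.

Posterior: Beta(4+8, 1+0) = Beta(12, 1).
Since β = 1 ≤ 1 and α > 1, the Beta density is monotone increasing on [0,1]; the mode is at 1.
Mean = 12/(12+1) = 0.923.

MAP = 1.000, posterior mean = 0.923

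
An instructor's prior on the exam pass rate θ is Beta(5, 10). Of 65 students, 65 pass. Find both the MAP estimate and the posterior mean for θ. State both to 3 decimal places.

Posterior: Beta(5+65, 10+0) = Beta(70, 10).
Mode = (70−1)/(70+10−2) = 69/78 = 0.885.
Mean = 70/(70+10) = 70/80 = 0.875.

θ_MAP = 0.885, E[θ|data] = 0.875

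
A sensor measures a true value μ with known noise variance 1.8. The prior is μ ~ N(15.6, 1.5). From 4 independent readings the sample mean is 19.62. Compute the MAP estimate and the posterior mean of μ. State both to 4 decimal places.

Posterior for μ is Normal. Precision-weighted mean: (1/1.5·15.6 + 4/1.8·19.62) / (1/1.5 + 4/1.8) = 18.6923.
A Normal posterior is symmetric, so mode = mean.

μ_MAP = 18.6923, E[μ|data] = 18.6923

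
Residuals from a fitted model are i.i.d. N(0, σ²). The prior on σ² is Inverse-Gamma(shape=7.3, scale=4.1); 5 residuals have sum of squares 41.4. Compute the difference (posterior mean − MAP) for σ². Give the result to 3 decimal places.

Posterior: Inverse-Gamma(shape = 7.3+5/2 = 9.8, scale = 4.1+41.4/2 = 24.8).
Mode = β/(α+1) = 24.8/10.8 = 2.296.
Mean = β/(α−1) = 24.8/8.8 = 2.818.
Difference = 2.818 − 2.296 = 0.522.
The mean is pulled above the mode by the posterior's right skew.

0.522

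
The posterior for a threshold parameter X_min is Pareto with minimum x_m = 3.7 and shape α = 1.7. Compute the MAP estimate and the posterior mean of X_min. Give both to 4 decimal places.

X_min_MAP = 3.7000, E[X_min|data] = 8.9857

The Pareto density is strictly decreasing on [x_m, ∞), so the mode is x_m = 3.7000.
Mean = α·x_m/(α−1) = 1.7·3.7/0.7 = 8.9857.
Right-skewed posterior ⇒ mode < mean.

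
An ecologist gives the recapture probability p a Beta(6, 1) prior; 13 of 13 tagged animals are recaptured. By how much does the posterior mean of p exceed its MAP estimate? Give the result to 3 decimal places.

Posterior: Beta(6+13, 1+0) = Beta(19, 1).
Since β = 1 ≤ 1 and α > 1, the Beta density is monotone increasing on [0,1]; the mode is at 1.
Mean = 19/(19+1) = 0.950.
Difference = 0.950 − 1.000 = -0.050.

-0.050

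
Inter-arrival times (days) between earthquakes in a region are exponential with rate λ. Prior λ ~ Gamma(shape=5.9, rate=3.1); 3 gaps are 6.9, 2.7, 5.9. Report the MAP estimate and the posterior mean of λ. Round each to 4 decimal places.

Σ times = 15.5. Posterior: Gamma(shape = 5.9+3 = 8.9, rate = 3.1+15.5 = 18.6).
Mode = (α−1)/β = 7.9/18.6 = 0.4247.
Mean = α/β = 8.9/18.6 = 0.4785.

MAP estimate = 0.4247, posterior mean = 0.4785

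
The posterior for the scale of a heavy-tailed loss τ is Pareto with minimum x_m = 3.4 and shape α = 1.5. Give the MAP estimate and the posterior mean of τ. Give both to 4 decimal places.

τ_MAP = 3.4000, E[τ|data] = 10.2000

The Pareto density is strictly decreasing on [x_m, ∞), so the mode is x_m = 3.4000.
Mean = α·x_m/(α−1) = 1.5·3.4/0.5 = 10.2000.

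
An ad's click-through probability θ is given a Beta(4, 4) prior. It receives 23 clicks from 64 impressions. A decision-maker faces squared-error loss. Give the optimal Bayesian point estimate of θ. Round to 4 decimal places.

Posterior: Beta(4+23, 4+41) = Beta(27, 45).
Mode = (27−1)/(27+45−2) = 26/70 = 0.3714.
Mean = 27/(27+45) = 27/72 = 0.3750.
Squared-error loss ⇒ the optimal estimator is the posterior mean.

0.3750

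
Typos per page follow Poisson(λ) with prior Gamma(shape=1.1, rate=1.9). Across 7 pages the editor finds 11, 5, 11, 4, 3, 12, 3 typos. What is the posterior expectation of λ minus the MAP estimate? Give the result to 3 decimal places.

0.112

Σ counts = 49. Posterior: Gamma(shape = 1.1+49 = 50.1, rate = 1.9+7 = 8.9).
Mode = (α−1)/β = 49.1/8.9 = 5.517.
Mean = α/β = 50.1/8.9 = 5.629.
Difference = 5.629 − 5.517 = 0.112.
Mean > mode: the posterior has a right tail.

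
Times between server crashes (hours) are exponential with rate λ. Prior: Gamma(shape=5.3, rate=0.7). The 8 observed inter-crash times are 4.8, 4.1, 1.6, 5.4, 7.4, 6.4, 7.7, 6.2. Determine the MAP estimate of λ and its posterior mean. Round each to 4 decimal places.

Σ times = 43.6. Posterior: Gamma(shape = 5.3+8 = 13.3, rate = 0.7+43.6 = 44.3).
Mode = (α−1)/β = 12.3/44.3 = 0.2777.
Mean = α/β = 13.3/44.3 = 0.3002.
The posterior is right-skewed, so the mean exceeds the mode.

λ_MAP = 0.2777, E[λ|data] = 0.3002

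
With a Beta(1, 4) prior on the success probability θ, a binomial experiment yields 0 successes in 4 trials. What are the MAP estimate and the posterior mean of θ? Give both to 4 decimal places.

MAP = 0.0000; posterior mean = 0.1111

Posterior: Beta(1+0, 4+4) = Beta(1, 8).
Since α = 1 ≤ 1 and β > 1, the Beta density is monotone decreasing on [0,1]; the mode is at 0.
Mean = 1/(1+8) = 0.1111.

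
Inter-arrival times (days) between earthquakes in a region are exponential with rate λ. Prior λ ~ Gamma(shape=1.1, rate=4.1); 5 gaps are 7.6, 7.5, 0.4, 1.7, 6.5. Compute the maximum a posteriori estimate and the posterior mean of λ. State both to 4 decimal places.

Σ times = 23.7. Posterior: Gamma(shape = 1.1+5 = 6.1, rate = 4.1+23.7 = 27.8).
Mode = (α−1)/β = 5.1/27.8 = 0.1835.
Mean = α/β = 6.1/27.8 = 0.2194.
The posterior is right-skewed, so the mean exceeds the mode.

MAP = 0.1835, posterior mean = 0.2194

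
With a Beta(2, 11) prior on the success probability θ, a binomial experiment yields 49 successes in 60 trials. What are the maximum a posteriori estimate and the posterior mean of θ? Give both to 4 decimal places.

MAP: 0.7042. Posterior mean: 0.6986.

Posterior: Beta(2+49, 11+11) = Beta(51, 22).
Mode = (51−1)/(51+22−2) = 50/71 = 0.7042.
Mean = 51/(51+22) = 51/73 = 0.6986.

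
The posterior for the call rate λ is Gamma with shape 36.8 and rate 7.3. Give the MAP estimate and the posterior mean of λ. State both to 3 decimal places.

Mode = (α−1)/β = 35.8/7.3 = 4.904.
Mean = α/β = 36.8/7.3 = 5.041.

MAP: 4.904. Posterior mean: 5.041.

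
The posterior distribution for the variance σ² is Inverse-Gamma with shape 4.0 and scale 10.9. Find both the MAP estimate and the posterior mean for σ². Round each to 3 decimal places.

MAP: 2.180. Posterior mean: 3.633.

Mode = β/(α+1) = 10.9/5.0 = 2.180.
Mean = β/(α−1) = 10.9/3.0 = 3.633.
Right-skewed posterior ⇒ mode < mean.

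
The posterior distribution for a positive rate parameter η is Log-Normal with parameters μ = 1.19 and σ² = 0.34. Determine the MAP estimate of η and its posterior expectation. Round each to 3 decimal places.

MAP: 2.340. Posterior mean: 3.896.

Mode = exp(μ − σ²) = exp(0.85) = 2.340.
Mean = exp(μ + σ²/2) = exp(1.360) = 3.896.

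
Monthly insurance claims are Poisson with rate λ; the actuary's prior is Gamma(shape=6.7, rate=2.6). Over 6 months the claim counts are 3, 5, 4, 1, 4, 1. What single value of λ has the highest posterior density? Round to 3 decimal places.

Σ counts = 18. Posterior: Gamma(shape = 6.7+18 = 24.7, rate = 2.6+6 = 8.6).
Mode = (α−1)/β = 23.7/8.6 = 2.756.
Mean = α/β = 24.7/8.6 = 2.872.
This is the posterior mode — the MAP estimate.

2.756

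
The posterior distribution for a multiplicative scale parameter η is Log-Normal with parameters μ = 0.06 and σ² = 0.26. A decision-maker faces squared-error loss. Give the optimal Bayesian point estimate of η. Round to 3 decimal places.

1.209

Mode = exp(μ − σ²) = exp(-0.20) = 0.819.
Mean = exp(μ + σ²/2) = exp(0.190) = 1.209.
Squared-error loss ⇒ the optimal estimator is the posterior mean.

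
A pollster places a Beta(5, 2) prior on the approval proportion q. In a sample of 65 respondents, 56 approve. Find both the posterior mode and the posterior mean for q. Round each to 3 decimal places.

Posterior: Beta(5+56, 2+9) = Beta(61, 11).
Mode = (61−1)/(61+11−2) = 60/70 = 0.857.
Mean = 61/(61+11) = 61/72 = 0.847.

MAP: 0.857. Posterior mean: 0.847.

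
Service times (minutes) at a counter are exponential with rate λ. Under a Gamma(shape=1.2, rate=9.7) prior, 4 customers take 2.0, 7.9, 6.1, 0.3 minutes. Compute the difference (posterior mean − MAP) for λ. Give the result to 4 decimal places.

Σ times = 16.3. Posterior: Gamma(shape = 1.2+4 = 5.2, rate = 9.7+16.3 = 26.0).
Mode = (α−1)/β = 4.2/26.0 = 0.1615.
Mean = α/β = 5.2/26.0 = 0.2000.
Difference = 0.2000 − 0.1615 = 0.0385.

0.0385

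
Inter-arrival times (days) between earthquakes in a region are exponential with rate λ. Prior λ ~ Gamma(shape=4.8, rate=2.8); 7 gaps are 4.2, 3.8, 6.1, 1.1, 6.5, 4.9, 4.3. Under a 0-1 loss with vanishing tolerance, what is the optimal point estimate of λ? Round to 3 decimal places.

0.320

Σ times = 30.9. Posterior: Gamma(shape = 4.8+7 = 11.8, rate = 2.8+30.9 = 33.7).
Mode = (α−1)/β = 10.8/33.7 = 0.320.
Mean = α/β = 11.8/33.7 = 0.350.
This is the posterior mode — the MAP estimate.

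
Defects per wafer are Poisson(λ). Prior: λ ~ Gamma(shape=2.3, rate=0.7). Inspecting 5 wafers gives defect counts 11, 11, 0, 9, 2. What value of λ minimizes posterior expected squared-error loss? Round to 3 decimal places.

Σ counts = 33. Posterior: Gamma(shape = 2.3+33 = 35.3, rate = 0.7+5 = 5.7).
Mode = (α−1)/β = 34.3/5.7 = 6.018.
Mean = α/β = 35.3/5.7 = 6.193.
Squared-error loss ⇒ the optimal estimator is the posterior mean.

6.193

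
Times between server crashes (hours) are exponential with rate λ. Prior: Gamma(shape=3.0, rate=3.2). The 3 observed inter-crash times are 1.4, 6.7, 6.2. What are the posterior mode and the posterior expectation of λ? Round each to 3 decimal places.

Σ times = 14.3. Posterior: Gamma(shape = 3.0+3 = 6.0, rate = 3.2+14.3 = 17.5).
Mode = (α−1)/β = 5.0/17.5 = 0.286.
Mean = α/β = 6.0/17.5 = 0.343.

MAP: 0.286. Posterior mean: 0.343.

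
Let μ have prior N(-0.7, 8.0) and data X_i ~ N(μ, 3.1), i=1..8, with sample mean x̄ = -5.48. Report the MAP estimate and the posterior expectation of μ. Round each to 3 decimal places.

Posterior for μ is Normal. Precision-weighted mean: (1/8.0·-0.7 + 8/3.1·-5.48) / (1/8.0 + 8/3.1) = -5.259.
A Normal posterior is symmetric, so mode = mean.

μ_MAP = -5.259, E[μ|data] = -5.259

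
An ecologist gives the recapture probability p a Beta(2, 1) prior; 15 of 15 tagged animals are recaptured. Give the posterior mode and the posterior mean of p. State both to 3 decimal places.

MAP = 1.000; posterior mean = 0.944

Posterior: Beta(2+15, 1+0) = Beta(17, 1).
Since β = 1 ≤ 1 and α > 1, the Beta density is monotone increasing on [0,1]; the mode is at 1.
Mean = 17/(17+1) = 0.944.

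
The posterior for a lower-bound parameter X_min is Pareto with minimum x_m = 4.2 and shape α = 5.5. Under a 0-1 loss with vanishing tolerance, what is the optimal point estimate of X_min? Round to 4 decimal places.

4.2000

The Pareto density is strictly decreasing on [x_m, ∞), so the mode is x_m = 4.2000.
Mean = α·x_m/(α−1) = 5.5·4.2/4.5 = 5.1333.
This is the posterior mode — the MAP estimate.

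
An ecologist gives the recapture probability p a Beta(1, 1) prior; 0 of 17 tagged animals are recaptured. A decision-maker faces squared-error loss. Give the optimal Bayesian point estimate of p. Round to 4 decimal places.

0.0526

Posterior: Beta(1+0, 1+17) = Beta(1, 18).
Since α = 1 ≤ 1 and β > 1, the Beta density is monotone decreasing on [0,1]; the mode is at 0.
Mean = 1/(1+18) = 0.0526.
Squared-error loss ⇒ the optimal estimator is the posterior mean.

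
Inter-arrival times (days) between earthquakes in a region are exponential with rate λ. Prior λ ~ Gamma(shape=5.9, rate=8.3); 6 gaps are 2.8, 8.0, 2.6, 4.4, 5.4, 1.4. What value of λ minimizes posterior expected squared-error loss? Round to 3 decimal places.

Σ times = 24.6. Posterior: Gamma(shape = 5.9+6 = 11.9, rate = 8.3+24.6 = 32.9).
Mode = (α−1)/β = 10.9/32.9 = 0.331.
Mean = α/β = 11.9/32.9 = 0.362.
Squared-error loss ⇒ the optimal estimator is the posterior mean.

0.362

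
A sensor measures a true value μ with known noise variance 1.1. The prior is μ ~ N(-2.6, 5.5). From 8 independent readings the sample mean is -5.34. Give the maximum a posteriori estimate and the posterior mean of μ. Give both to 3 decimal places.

μ_MAP = -5.273, E[μ|data] = -5.273

Posterior for μ is Normal. Precision-weighted mean: (1/5.5·-2.6 + 8/1.1·-5.34) / (1/5.5 + 8/1.1) = -5.273.
A Normal posterior is symmetric, so mode = mean.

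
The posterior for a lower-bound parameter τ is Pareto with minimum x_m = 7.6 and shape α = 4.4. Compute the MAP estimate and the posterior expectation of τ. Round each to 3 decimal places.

MAP: 7.600. Posterior mean: 9.835.

The Pareto density is strictly decreasing on [x_m, ∞), so the mode is x_m = 7.600.
Mean = α·x_m/(α−1) = 4.4·7.6/3.4 = 9.835.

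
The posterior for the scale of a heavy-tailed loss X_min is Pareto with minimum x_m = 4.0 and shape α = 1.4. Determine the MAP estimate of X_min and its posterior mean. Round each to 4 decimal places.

MAP = 4.0000, posterior mean = 14.0000

The Pareto density is strictly decreasing on [x_m, ∞), so the mode is x_m = 4.0000.
Mean = α·x_m/(α−1) = 1.4·4.0/0.4 = 14.0000.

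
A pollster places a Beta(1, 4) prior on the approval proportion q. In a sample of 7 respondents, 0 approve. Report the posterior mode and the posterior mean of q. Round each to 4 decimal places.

q_MAP = 0.0000, E[q|data] = 0.0833

Posterior: Beta(1+0, 4+7) = Beta(1, 11).
Since α = 1 ≤ 1 and β > 1, the Beta density is monotone decreasing on [0,1]; the mode is at 0.
Mean = 1/(1+11) = 0.0833.
Mean > mode: the posterior has a right tail.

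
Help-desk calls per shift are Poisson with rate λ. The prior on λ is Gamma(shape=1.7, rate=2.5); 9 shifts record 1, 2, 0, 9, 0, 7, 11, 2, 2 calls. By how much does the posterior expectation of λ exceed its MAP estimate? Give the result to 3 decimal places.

0.087

Σ counts = 34. Posterior: Gamma(shape = 1.7+34 = 35.7, rate = 2.5+9 = 11.5).
Mode = (α−1)/β = 34.7/11.5 = 3.017.
Mean = α/β = 35.7/11.5 = 3.104.
Difference = 3.104 − 3.017 = 0.087.
Mean > mode: the posterior has a right tail.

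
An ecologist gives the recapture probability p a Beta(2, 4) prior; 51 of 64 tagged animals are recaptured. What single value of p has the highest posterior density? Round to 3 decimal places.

Posterior: Beta(2+51, 4+13) = Beta(53, 17).
Mode = (53−1)/(53+17−2) = 52/68 = 0.765.
Mean = 53/(53+17) = 53/70 = 0.757.
This is the posterior mode — the MAP estimate.

0.765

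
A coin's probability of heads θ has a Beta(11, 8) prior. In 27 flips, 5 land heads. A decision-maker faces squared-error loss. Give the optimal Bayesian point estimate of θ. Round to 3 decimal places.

Posterior: Beta(11+5, 8+22) = Beta(16, 30).
Mode = (16−1)/(16+30−2) = 15/44 = 0.341.
Mean = 16/(16+30) = 16/46 = 0.348.
Squared-error loss ⇒ the optimal estimator is the posterior mean.

0.348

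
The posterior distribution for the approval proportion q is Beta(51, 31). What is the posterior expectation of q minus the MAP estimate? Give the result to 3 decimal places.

-0.003

Mode = (51−1)/(51+31−2) = 50/80 = 0.625.
Mean = 51/(51+31) = 51/82 = 0.622.
Difference = 0.622 − 0.625 = -0.003.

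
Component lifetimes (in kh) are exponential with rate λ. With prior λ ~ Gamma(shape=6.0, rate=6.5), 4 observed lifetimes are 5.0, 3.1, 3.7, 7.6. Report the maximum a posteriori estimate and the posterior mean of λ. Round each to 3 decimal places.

λ_MAP = 0.347, E[λ|data] = 0.386

Σ times = 19.4. Posterior: Gamma(shape = 6.0+4 = 10.0, rate = 6.5+19.4 = 25.9).
Mode = (α−1)/β = 9.0/25.9 = 0.347.
Mean = α/β = 10.0/25.9 = 0.386.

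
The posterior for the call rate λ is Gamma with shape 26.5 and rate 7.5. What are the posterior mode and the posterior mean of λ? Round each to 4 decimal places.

Mode = (α−1)/β = 25.5/7.5 = 3.4000.
Mean = α/β = 26.5/7.5 = 3.5333.
Right-skewed posterior ⇒ mode < mean.

MAP = 3.4000, posterior mean = 3.5333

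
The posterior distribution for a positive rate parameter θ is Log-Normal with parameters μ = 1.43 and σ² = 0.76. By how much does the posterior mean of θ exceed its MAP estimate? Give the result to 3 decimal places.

Mode = exp(μ − σ²) = exp(0.67) = 1.954.
Mean = exp(μ + σ²/2) = exp(1.810) = 6.110.
Difference = 6.110 − 1.954 = 4.156.
The mean is pulled above the mode by the posterior's right skew.

4.156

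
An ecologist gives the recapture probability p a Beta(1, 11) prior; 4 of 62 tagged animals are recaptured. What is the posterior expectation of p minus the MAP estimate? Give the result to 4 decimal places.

Posterior: Beta(1+4, 11+58) = Beta(5, 69).
Mode = (5−1)/(5+69−2) = 4/72 = 0.0556.
Mean = 5/(5+69) = 5/74 = 0.0676.
Difference = 0.0676 − 0.0556 = 0.0120.
The posterior is right-skewed, so the mean exceeds the mode.

0.0120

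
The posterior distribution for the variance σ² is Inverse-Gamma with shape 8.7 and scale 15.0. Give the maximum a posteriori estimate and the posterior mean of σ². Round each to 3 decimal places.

Mode = β/(α+1) = 15.0/9.7 = 1.546.
Mean = β/(α−1) = 15.0/7.7 = 1.948.

MAP: 1.546. Posterior mean: 1.948.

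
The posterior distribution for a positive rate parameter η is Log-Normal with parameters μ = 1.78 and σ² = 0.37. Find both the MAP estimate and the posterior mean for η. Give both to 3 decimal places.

Mode = exp(μ − σ²) = exp(1.41) = 4.096.
Mean = exp(μ + σ²/2) = exp(1.965) = 7.135.
Right-skewed posterior ⇒ mode < mean.

MAP = 4.096, posterior mean = 7.135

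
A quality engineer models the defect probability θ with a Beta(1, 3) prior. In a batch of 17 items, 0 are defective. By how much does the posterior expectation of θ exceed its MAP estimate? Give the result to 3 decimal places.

Posterior: Beta(1+0, 3+17) = Beta(1, 20).
Since α = 1 ≤ 1 and β > 1, the Beta density is monotone decreasing on [0,1]; the mode is at 0.
Mean = 1/(1+20) = 0.048.
Difference = 0.048 − 0.000 = 0.048.
Right-skewed posterior ⇒ mode < mean.

0.048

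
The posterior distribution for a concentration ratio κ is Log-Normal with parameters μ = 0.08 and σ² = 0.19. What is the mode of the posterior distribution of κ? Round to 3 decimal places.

Mode = exp(μ − σ²) = exp(-0.11) = 0.896.
Mean = exp(μ + σ²/2) = exp(0.175) = 1.191.
This is the posterior mode — the MAP estimate.

0.896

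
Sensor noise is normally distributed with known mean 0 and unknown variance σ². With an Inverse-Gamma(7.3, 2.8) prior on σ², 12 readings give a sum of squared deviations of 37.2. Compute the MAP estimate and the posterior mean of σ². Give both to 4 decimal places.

σ²_MAP = 1.4965, E[σ²|data] = 1.7398

Posterior: Inverse-Gamma(shape = 7.3+12/2 = 13.3, scale = 2.8+37.2/2 = 21.4).
Mode = β/(α+1) = 21.4/14.3 = 1.4965.
Mean = β/(α−1) = 21.4/12.3 = 1.7398.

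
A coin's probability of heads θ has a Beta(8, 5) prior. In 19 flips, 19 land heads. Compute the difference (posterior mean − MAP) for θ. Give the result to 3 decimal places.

-0.023

Posterior: Beta(8+19, 5+0) = Beta(27, 5).
Mode = (27−1)/(27+5−2) = 26/30 = 0.867.
Mean = 27/(27+5) = 27/32 = 0.844.
Difference = 0.844 − 0.867 = -0.023.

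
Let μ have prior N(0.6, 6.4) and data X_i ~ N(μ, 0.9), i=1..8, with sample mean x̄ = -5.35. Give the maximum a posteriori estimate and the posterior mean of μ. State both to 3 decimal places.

maximum a posteriori estimate = -5.247, posterior mean = -5.247

Posterior for μ is Normal. Precision-weighted mean: (1/6.4·0.6 + 8/0.9·-5.35) / (1/6.4 + 8/0.9) = -5.247.
A Normal posterior is symmetric, so mode = mean.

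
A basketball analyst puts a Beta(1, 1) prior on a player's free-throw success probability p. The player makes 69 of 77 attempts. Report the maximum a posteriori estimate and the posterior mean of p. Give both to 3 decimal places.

Posterior: Beta(1+69, 1+8) = Beta(70, 9).
Mode = (70−1)/(70+9−2) = 69/77 = 0.896.
Mean = 70/(70+9) = 70/79 = 0.886.

MAP = 0.896; posterior mean = 0.886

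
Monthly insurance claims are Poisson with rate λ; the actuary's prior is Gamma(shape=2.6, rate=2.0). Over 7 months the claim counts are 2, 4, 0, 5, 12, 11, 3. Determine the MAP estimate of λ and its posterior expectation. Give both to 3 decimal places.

Σ counts = 37. Posterior: Gamma(shape = 2.6+37 = 39.6, rate = 2.0+7 = 9.0).
Mode = (α−1)/β = 38.6/9.0 = 4.289.
Mean = α/β = 39.6/9.0 = 4.400.

MAP estimate = 4.289, posterior expectation = 4.400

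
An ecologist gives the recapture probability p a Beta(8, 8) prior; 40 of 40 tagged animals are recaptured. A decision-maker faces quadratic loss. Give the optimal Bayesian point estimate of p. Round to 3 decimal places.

0.857

Posterior: Beta(8+40, 8+0) = Beta(48, 8).
Mode = (48−1)/(48+8−2) = 47/54 = 0.870.
Mean = 48/(48+8) = 48/56 = 0.857.
Quadratic loss ⇒ the optimal estimator is the posterior mean.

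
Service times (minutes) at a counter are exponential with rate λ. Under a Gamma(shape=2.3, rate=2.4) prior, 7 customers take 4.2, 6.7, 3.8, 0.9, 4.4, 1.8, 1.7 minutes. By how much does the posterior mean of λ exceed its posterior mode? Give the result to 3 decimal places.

0.039

Σ times = 23.5. Posterior: Gamma(shape = 2.3+7 = 9.3, rate = 2.4+23.5 = 25.9).
Mode = (α−1)/β = 8.3/25.9 = 0.320.
Mean = α/β = 9.3/25.9 = 0.359.
Difference = 0.359 − 0.320 = 0.039.
Mean > mode: the posterior has a right tail.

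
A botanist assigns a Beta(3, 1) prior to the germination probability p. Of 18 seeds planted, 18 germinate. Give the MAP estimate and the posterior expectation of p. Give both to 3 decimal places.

MAP: 1.000. Posterior mean: 0.955.

Posterior: Beta(3+18, 1+0) = Beta(21, 1).
Since β = 1 ≤ 1 and α > 1, the Beta density is monotone increasing on [0,1]; the mode is at 1.
Mean = 21/(21+1) = 0.955.
The posterior is left-skewed, so the mode exceeds the mean.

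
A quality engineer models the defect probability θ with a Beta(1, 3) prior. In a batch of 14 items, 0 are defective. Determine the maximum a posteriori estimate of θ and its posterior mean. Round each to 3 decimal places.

MAP: 0.000. Posterior mean: 0.056.

Posterior: Beta(1+0, 3+14) = Beta(1, 17).
Since α = 1 ≤ 1 and β > 1, the Beta density is monotone decreasing on [0,1]; the mode is at 0.
Mean = 1/(1+17) = 0.056.
Mean > mode: the posterior has a right tail.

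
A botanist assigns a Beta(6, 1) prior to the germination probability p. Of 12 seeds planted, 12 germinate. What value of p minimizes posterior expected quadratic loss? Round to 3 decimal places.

0.947

Posterior: Beta(6+12, 1+0) = Beta(18, 1).
Since β = 1 ≤ 1 and α > 1, the Beta density is monotone increasing on [0,1]; the mode is at 1.
Mean = 18/(18+1) = 0.947.
Quadratic loss ⇒ the optimal estimator is the posterior mean.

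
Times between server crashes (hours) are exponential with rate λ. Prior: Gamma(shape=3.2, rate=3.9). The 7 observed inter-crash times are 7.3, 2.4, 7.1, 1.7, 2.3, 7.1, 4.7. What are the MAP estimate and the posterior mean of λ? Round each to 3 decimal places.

MAP = 0.252; posterior mean = 0.279

Σ times = 32.6. Posterior: Gamma(shape = 3.2+7 = 10.2, rate = 3.9+32.6 = 36.5).
Mode = (α−1)/β = 9.2/36.5 = 0.252.
Mean = α/β = 10.2/36.5 = 0.279.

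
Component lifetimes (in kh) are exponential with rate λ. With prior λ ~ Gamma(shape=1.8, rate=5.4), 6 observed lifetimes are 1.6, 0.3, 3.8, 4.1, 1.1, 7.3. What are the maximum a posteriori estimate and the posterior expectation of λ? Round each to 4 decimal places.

Σ times = 18.2. Posterior: Gamma(shape = 1.8+6 = 7.8, rate = 5.4+18.2 = 23.6).
Mode = (α−1)/β = 6.8/23.6 = 0.2881.
Mean = α/β = 7.8/23.6 = 0.3305.

λ_MAP = 0.2881, E[λ|data] = 0.3305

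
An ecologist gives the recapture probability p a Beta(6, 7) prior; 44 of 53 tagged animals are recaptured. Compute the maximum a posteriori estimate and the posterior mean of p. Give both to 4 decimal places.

MAP: 0.7656. Posterior mean: 0.7576.

Posterior: Beta(6+44, 7+9) = Beta(50, 16).
Mode = (50−1)/(50+16−2) = 49/64 = 0.7656.
Mean = 50/(50+16) = 50/66 = 0.7576.
The posterior is left-skewed, so the mode exceeds the mean.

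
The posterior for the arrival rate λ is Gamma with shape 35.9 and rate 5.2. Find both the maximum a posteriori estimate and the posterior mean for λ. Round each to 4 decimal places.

Mode = (α−1)/β = 34.9/5.2 = 6.7115.
Mean = α/β = 35.9/5.2 = 6.9038.

MAP = 6.7115; posterior mean = 6.9038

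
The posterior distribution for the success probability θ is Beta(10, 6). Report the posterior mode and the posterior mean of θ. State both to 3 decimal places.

Mode = (10−1)/(10+6−2) = 9/14 = 0.643.
Mean = 10/(10+6) = 10/16 = 0.625.

MAP = 0.643; posterior mean = 0.625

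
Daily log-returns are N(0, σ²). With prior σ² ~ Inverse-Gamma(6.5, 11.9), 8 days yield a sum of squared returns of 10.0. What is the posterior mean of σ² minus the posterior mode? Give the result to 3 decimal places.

0.309

Posterior: Inverse-Gamma(shape = 6.5+8/2 = 10.5, scale = 11.9+10.0/2 = 16.9).
Mode = β/(α+1) = 16.9/11.5 = 1.470.
Mean = β/(α−1) = 16.9/9.5 = 1.779.
Difference = 1.779 − 1.470 = 0.309.
The posterior is right-skewed, so the mean exceeds the mode.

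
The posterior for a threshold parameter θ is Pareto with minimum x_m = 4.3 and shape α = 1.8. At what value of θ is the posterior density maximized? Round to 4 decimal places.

4.3000

The Pareto density is strictly decreasing on [x_m, ∞), so the mode is x_m = 4.3000.
Mean = α·x_m/(α−1) = 1.8·4.3/0.8 = 9.6750.
This is the posterior mode — the MAP estimate.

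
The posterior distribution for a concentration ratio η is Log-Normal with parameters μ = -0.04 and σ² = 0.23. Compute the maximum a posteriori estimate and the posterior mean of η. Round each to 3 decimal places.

MAP: 0.763. Posterior mean: 1.078.

Mode = exp(μ − σ²) = exp(-0.27) = 0.763.
Mean = exp(μ + σ²/2) = exp(0.075) = 1.078.
Right-skewed posterior ⇒ mode < mean.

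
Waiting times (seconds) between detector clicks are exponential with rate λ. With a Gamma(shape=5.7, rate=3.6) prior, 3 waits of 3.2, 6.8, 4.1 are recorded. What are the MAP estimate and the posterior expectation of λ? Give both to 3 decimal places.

Σ times = 14.1. Posterior: Gamma(shape = 5.7+3 = 8.7, rate = 3.6+14.1 = 17.7).
Mode = (α−1)/β = 7.7/17.7 = 0.435.
Mean = α/β = 8.7/17.7 = 0.492.
The posterior is right-skewed, so the mean exceeds the mode.

MAP = 0.435; posterior mean = 0.492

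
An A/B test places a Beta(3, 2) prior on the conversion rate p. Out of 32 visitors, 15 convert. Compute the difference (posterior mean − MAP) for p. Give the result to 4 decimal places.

0.0008

Posterior: Beta(3+15, 2+17) = Beta(18, 19).
Mode = (18−1)/(18+19−2) = 17/35 = 0.4857.
Mean = 18/(18+19) = 18/37 = 0.4865.
Difference = 0.4865 − 0.4857 = 0.0008.
The posterior is right-skewed, so the mean exceeds the mode.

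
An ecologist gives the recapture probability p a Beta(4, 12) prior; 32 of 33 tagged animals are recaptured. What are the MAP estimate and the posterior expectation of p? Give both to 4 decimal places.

MAP: 0.7447. Posterior mean: 0.7347.

Posterior: Beta(4+32, 12+1) = Beta(36, 13).
Mode = (36−1)/(36+13−2) = 35/47 = 0.7447.
Mean = 36/(36+13) = 36/49 = 0.7347.
Mode > mean: the posterior has a left tail.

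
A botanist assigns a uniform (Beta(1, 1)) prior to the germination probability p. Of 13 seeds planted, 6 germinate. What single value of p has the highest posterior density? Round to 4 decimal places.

0.4615

Posterior: Beta(1+6, 1+7) = Beta(7, 8).
Mode = (7−1)/(7+8−2) = 6/13 = 0.4615.
With a flat prior the MAP equals the MLE, 6/13.
Mean = 7/(7+8) = 7/15 = 0.4667.
This is the posterior mode — the MAP estimate.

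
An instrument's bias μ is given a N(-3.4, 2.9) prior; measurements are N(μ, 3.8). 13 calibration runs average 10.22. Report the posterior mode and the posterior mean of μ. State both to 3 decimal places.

Posterior for μ is Normal. Precision-weighted mean: (1/2.9·-3.4 + 13/3.8·10.22) / (1/2.9 + 13/3.8) = 8.973.
A Normal posterior is symmetric, so mode = mean.

MAP = 8.973, posterior mean = 8.973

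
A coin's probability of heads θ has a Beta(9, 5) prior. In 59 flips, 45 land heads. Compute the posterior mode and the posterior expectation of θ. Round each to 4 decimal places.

posterior mode = 0.7465, posterior expectation = 0.7397

Posterior: Beta(9+45, 5+14) = Beta(54, 19).
Mode = (54−1)/(54+19−2) = 53/71 = 0.7465.
Mean = 54/(54+19) = 54/73 = 0.7397.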